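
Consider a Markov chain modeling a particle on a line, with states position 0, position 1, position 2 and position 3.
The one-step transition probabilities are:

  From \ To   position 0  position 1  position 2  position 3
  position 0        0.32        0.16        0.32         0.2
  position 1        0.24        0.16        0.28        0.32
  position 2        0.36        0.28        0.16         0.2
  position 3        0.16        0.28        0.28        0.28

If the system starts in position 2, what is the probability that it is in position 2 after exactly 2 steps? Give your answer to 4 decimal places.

0.2752

Propagate the distribution vector 2 steps from position 2.
After 0 steps: (0.0000, 0.0000, 1.0000, 0.0000)
After 1 step: (0.3600, 0.2800, 0.1600, 0.2000)
After 2 steps: (0.2720, 0.2032, 0.2752, 0.2496)
P(in position 2 after 2 steps) = 0.2752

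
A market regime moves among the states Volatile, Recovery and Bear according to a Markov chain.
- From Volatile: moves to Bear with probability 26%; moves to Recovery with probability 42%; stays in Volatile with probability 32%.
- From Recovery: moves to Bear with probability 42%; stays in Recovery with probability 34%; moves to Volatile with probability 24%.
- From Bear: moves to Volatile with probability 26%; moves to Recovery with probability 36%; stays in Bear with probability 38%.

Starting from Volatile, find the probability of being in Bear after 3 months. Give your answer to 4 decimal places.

0.3623

Propagate the distribution vector 3 months from Volatile.
After 0 months: (1.0000, 0.0000, 0.0000)
After 1 month: (0.3200, 0.4200, 0.2600)
After 2 months: (0.2708, 0.3708, 0.3584)
After 3 months: (0.2688, 0.3688, 0.3623)
P(in Bear after 3 months) = 0.3623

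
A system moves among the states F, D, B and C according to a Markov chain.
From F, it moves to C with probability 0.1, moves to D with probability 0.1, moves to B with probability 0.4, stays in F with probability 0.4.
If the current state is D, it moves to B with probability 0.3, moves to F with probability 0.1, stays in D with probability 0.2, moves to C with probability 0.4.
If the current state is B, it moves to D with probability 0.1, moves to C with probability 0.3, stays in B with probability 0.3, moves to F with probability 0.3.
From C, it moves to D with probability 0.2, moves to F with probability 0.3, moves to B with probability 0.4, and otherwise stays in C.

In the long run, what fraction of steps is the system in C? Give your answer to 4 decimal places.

0.2106

Let the stationary distribution be π with π = πP and π_1 + π_2 + π_3 + π_4 = 1.
π_1 = 0.4·π_1 + 0.1·π_2 + 0.3·π_3 + 0.3·π_4
π_2 = 0.1·π_1 + 0.2·π_2 + 0.1·π_3 + 0.2·π_4
π_3 = 0.4·π_1 + 0.3·π_2 + 0.3·π_3 + 0.4·π_4
Solving with the normalization constraint gives π = (0.3034, 0.1345, 0.3514, 0.2106).
So the stationary probability of C is 0.2106.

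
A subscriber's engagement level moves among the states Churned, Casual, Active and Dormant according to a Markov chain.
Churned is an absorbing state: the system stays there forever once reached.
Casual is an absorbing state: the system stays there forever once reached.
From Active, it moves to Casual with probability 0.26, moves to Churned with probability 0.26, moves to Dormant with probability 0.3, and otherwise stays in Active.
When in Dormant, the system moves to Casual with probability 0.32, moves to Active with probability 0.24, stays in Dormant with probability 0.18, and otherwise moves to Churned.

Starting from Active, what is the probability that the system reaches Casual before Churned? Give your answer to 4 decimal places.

0.5150

Let h(s) be the probability of absorption at Casual starting from transient state s. Then h(Casual) = 1 and h(Churned) = 0. By first-step analysis:
h(Active) = 0.26·0 + 0.26·1 + 0.18·h(Active) + 0.3·h(Dormant)
h(Dormant) = 0.26·0 + 0.32·1 + 0.24·h(Active) + 0.18·h(Dormant)
Solving: h(Active) = 0.5150, h(Dormant) = 0.5410.
Starting from Active, the probability is 0.5150.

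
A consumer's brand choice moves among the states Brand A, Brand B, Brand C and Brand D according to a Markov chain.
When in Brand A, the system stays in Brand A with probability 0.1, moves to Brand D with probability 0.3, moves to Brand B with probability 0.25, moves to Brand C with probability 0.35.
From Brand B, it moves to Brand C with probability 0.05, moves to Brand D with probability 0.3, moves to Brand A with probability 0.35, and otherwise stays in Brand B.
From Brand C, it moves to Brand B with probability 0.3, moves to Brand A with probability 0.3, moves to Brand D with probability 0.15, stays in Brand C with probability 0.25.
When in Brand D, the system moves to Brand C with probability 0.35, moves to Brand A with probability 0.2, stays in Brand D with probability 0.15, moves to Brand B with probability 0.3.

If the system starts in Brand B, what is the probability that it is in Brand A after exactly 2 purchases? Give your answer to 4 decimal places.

0.2150

Propagate the distribution vector 2 purchases from Brand B.
After 0 purchases: (0.0000, 1.0000, 0.0000, 0.0000)
After 1 purchase: (0.3500, 0.3000, 0.0500, 0.3000)
After 2 purchases: (0.2150, 0.2825, 0.2550, 0.2475)
P(in Brand A after 2 purchases) = 0.2150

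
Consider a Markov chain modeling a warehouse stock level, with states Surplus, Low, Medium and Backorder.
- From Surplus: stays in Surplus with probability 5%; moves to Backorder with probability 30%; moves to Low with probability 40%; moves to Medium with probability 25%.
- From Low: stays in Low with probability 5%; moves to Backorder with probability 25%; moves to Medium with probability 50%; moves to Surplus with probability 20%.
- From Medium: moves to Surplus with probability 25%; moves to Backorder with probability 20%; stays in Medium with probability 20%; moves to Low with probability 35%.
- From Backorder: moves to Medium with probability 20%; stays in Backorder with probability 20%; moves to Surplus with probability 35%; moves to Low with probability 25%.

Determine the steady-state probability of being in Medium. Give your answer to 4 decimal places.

Let the stationary distribution be π with π = πP and π_1 + π_2 + π_3 + π_4 = 1.
π_1 = 0.05·π_1 + 0.2·π_2 + 0.25·π_3 + 0.35·π_4
π_2 = 0.4·π_1 + 0.05·π_2 + 0.35·π_3 + 0.25·π_4
π_3 = 0.25·π_1 + 0.5·π_2 + 0.2·π_3 + 0.2·π_4
Solving with the normalization constraint gives π = (0.2171, 0.2595, 0.2887, 0.2347).
So the stationary probability of Medium is 0.2887.

0.2887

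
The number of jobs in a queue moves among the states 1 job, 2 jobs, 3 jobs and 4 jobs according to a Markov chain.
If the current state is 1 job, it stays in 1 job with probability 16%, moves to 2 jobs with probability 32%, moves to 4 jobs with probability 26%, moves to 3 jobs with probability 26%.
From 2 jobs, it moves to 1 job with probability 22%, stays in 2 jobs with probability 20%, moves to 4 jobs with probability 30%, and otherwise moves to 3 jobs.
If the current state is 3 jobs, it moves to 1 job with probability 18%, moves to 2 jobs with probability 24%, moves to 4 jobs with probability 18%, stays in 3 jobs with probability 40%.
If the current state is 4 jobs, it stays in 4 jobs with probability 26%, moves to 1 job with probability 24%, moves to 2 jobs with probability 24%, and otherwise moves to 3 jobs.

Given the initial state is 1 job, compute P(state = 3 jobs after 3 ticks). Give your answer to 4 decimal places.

Propagate the distribution vector 3 ticks from 1 job.
After 0 ticks: (1.0000, 0.0000, 0.0000, 0.0000)
After 1 tick: (0.1600, 0.3200, 0.2600, 0.2600)
After 2 ticks: (0.2052, 0.2400, 0.3028, 0.2520)
After 3 ticks: (0.2006, 0.2468, 0.3072, 0.2454)
P(in 3 jobs after 3 ticks) = 0.3072

0.3072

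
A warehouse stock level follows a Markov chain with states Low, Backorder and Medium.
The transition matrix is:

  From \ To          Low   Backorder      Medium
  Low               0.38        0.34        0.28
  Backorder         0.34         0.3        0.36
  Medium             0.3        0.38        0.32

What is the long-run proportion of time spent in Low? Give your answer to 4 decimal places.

0.3408

Let the stationary distribution be π with π = πP and π_1 + π_2 + π_3 = 1.
π_1 = 0.38·π_1 + 0.34·π_2 + 0.3·π_3
π_2 = 0.34·π_1 + 0.3·π_2 + 0.38·π_3
Solving with the normalization constraint gives π = (0.3408, 0.3392, 0.3199).
So the stationary probability of Low is 0.3408.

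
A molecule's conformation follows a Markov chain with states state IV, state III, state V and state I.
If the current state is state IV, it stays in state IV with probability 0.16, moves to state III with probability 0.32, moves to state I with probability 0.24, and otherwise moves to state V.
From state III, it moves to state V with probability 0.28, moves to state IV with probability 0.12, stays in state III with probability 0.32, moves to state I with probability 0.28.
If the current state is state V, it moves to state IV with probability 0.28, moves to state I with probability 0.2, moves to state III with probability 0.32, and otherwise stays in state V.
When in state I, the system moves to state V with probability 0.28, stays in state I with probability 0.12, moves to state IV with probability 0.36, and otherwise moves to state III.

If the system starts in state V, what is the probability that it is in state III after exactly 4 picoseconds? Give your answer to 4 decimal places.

0.3028

Propagate the distribution vector 4 picoseconds from state V.
After 0 picoseconds: (0.0000, 0.0000, 1.0000, 0.0000)
After 1 picosecond: (0.2800, 0.3200, 0.2000, 0.2000)
After 2 picoseconds: (0.2112, 0.3040, 0.2640, 0.2208)
After 3 picoseconds: (0.2237, 0.3023, 0.2589, 0.2151)
After 4 picoseconds: (0.2220, 0.3028, 0.2593, 0.2159)
P(in state III after 4 picoseconds) = 0.3028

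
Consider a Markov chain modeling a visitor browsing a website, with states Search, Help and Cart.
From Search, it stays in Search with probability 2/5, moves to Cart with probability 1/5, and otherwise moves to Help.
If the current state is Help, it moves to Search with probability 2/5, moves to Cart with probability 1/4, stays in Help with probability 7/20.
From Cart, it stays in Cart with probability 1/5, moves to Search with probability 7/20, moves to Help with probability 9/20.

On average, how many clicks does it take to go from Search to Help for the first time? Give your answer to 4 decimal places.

Let t(s) be the expected number of clicks to first reach Help from state s, with t(Help) = 0. Conditioning on the first click:
t(Search) = 1 + 0.4·t(Search) + 0.2·t(Cart)
t(Cart) = 1 + 0.35·t(Search) + 0.2·t(Cart)
Solving: t(Search) = 2.4390, t(Cart) = 2.3171.
Expected clicks from Search to Help: 2.4390.

2.4390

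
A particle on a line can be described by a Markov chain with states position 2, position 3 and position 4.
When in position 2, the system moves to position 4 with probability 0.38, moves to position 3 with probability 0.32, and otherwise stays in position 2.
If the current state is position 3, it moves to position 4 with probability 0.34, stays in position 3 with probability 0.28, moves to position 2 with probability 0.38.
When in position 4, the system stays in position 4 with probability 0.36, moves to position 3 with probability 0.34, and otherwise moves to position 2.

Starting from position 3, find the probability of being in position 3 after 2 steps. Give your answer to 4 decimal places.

Sum over the intermediate state after 1 step:
P = P(position 3→position 2)·P(position 2→position 3) + P(position 3→position 3)·P(position 3→position 3) + P(position 3→position 4)·P(position 4→position 3)
  = 0.38×0.32 + 0.28×0.28 + 0.34×0.34
  = 0.1216 + 0.0784 + 0.1156 = 0.3156

0.3156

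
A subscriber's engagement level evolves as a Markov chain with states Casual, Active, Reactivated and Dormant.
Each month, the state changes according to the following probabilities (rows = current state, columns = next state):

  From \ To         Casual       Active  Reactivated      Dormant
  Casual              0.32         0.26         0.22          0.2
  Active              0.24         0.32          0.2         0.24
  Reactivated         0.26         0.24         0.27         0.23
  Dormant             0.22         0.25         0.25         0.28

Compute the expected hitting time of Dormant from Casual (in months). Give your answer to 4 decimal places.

4.5946

Let t(s) be the expected number of months to first reach Dormant from state s, with t(Dormant) = 0. Conditioning on the first month:
t(Casual) = 1 + 0.32·t(Casual) + 0.26·t(Active) + 0.22·t(Reactivated)
t(Active) = 1 + 0.24·t(Casual) + 0.32·t(Active) + 0.2·t(Reactivated)
t(Reactivated) = 1 + 0.26·t(Casual) + 0.24·t(Active) + 0.27·t(Reactivated)
Solving: t(Casual) = 4.5946, t(Active) = 4.4021, t(Reactivated) = 4.4535.
Expected months from Casual to Dormant: 4.5946.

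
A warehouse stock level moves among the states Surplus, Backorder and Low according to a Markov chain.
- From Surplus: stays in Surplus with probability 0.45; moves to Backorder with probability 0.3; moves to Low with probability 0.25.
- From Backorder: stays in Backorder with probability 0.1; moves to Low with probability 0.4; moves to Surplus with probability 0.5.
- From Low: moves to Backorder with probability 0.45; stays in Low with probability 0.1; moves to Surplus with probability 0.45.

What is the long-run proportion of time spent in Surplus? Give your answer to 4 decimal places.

0.4641

Let the stationary distribution be π with π = πP and π_1 + π_2 + π_3 = 1.
π_1 = 0.45·π_1 + 0.5·π_2 + 0.45·π_3
π_2 = 0.3·π_1 + 0.1·π_2 + 0.45·π_3
Solving with the normalization constraint gives π = (0.4641, 0.2818, 0.2541).
So the stationary probability of Surplus is 0.4641.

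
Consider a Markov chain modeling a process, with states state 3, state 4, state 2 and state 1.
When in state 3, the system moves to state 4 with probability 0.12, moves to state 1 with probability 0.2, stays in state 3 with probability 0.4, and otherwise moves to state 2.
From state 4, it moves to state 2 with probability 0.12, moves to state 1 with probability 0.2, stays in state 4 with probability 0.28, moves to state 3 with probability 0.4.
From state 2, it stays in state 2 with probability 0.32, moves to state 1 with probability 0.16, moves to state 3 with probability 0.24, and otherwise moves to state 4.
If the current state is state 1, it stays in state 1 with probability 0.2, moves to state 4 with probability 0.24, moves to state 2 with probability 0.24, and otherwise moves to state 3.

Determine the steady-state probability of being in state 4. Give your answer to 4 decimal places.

Let the stationary distribution be π with π = πP and π_1 + π_2 + π_3 + π_4 = 1.
π_1 = 0.4·π_1 + 0.4·π_2 + 0.24·π_3 + 0.32·π_4
π_2 = 0.12·π_1 + 0.28·π_2 + 0.28·π_3 + 0.24·π_4
π_3 = 0.28·π_1 + 0.12·π_2 + 0.32·π_3 + 0.24·π_4
Solving with the normalization constraint gives π = (0.3452, 0.2172, 0.2476, 0.1901).
So the stationary probability of state 4 is 0.2172.

0.2172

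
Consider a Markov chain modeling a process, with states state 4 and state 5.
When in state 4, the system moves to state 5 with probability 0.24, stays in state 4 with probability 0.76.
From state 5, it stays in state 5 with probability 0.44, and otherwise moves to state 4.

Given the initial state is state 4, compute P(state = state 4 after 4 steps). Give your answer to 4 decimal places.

Propagate the distribution vector 4 steps from state 4.
After 0 steps: (1.0000, 0.0000)
After 1 step: (0.7600, 0.2400)
After 2 steps: (0.7120, 0.2880)
After 3 steps: (0.7024, 0.2976)
After 4 steps: (0.7005, 0.2995)
P(in state 4 after 4 steps) = 0.7005

0.7005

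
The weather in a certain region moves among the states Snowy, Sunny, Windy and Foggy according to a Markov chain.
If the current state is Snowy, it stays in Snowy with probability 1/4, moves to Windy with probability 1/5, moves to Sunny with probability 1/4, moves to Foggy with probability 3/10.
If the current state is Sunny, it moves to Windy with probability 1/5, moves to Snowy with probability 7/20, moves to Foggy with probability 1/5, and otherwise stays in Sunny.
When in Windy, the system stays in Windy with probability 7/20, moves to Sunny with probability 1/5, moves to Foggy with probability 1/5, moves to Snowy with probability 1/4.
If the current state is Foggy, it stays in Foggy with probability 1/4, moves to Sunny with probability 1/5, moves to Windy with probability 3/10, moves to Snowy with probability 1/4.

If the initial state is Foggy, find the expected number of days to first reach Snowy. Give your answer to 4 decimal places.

Let t(s) be the expected number of days to first reach Snowy from state s, with t(Snowy) = 0. Conditioning on the first day:
t(Sunny) = 1 + 0.25·t(Sunny) + 0.2·t(Windy) + 0.2·t(Foggy)
t(Windy) = 1 + 0.2·t(Sunny) + 0.35·t(Windy) + 0.2·t(Foggy)
t(Foggy) = 1 + 0.2·t(Sunny) + 0.3·t(Windy) + 0.25·t(Foggy)
Solving: t(Sunny) = 3.3010, t(Windy) = 3.6893, t(Foggy) = 3.6893.
Expected days from Foggy to Snowy: 3.6893.

3.6893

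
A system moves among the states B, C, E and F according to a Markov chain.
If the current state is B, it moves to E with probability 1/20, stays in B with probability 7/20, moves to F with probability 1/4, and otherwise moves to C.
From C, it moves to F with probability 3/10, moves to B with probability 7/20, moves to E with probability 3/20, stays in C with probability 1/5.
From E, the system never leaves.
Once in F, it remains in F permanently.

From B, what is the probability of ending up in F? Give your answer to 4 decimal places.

0.7673

Let h(s) be the probability of absorption at F starting from transient state s. Then h(F) = 1 and h(E) = 0. By first-step analysis:
h(B) = 0.35·h(B) + 0.35·h(C) + 0.05·0 + 0.25·1
h(C) = 0.35·h(B) + 0.2·h(C) + 0.15·0 + 0.3·1
Solving: h(B) = 0.7673, h(C) = 0.7107.
Starting from B, the probability is 0.7673.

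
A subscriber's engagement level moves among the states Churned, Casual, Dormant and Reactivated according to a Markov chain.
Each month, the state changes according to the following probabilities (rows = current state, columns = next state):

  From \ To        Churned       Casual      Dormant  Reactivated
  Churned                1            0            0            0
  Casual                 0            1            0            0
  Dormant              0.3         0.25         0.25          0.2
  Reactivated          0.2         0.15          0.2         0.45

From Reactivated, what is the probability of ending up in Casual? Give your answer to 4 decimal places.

Let h(s) be the probability of absorption at Casual starting from transient state s. Then h(Casual) = 1 and h(Churned) = 0. By first-step analysis:
h(Dormant) = 0.3·0 + 0.25·1 + 0.25·h(Dormant) + 0.2·h(Reactivated)
h(Reactivated) = 0.2·0 + 0.15·1 + 0.2·h(Dormant) + 0.45·h(Reactivated)
Solving: h(Dormant) = 0.4497, h(Reactivated) = 0.4362.
Starting from Reactivated, the probability is 0.4362.

0.4362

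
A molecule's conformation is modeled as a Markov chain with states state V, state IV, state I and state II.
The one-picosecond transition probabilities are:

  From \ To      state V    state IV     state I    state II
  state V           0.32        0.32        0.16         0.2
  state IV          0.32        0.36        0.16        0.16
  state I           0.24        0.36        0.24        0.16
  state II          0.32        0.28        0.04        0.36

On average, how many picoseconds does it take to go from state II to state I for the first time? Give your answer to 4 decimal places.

8.5770

Let t(s) be the expected number of picoseconds to first reach state I from state s, with t(state I) = 0. Conditioning on the first picosecond:
t(state V) = 1 + 0.32·t(state V) + 0.32·t(state IV) + 0.2·t(state II)
t(state IV) = 1 + 0.32·t(state V) + 0.36·t(state IV) + 0.16·t(state II)
t(state II) = 1 + 0.32·t(state V) + 0.28·t(state IV) + 0.36·t(state II)
Solving: t(state V) = 7.5030, t(state IV) = 7.4582, t(state II) = 8.5770.
Expected picoseconds from state II to state I: 8.5770.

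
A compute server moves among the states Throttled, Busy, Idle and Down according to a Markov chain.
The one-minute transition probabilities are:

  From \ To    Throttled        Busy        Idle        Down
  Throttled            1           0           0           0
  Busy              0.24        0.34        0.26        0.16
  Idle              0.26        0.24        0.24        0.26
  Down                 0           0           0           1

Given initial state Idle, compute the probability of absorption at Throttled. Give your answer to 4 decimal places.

Let h(s) be the probability of absorption at Throttled starting from transient state s. Then h(Throttled) = 1 and h(Down) = 0. By first-step analysis:
h(Busy) = 0.24·1 + 0.34·h(Busy) + 0.26·h(Idle) + 0.16·0
h(Idle) = 0.26·1 + 0.24·h(Busy) + 0.24·h(Idle) + 0.26·0
Solving: h(Busy) = 0.5692, h(Idle) = 0.5219.
Starting from Idle, the probability is 0.5219.

0.5219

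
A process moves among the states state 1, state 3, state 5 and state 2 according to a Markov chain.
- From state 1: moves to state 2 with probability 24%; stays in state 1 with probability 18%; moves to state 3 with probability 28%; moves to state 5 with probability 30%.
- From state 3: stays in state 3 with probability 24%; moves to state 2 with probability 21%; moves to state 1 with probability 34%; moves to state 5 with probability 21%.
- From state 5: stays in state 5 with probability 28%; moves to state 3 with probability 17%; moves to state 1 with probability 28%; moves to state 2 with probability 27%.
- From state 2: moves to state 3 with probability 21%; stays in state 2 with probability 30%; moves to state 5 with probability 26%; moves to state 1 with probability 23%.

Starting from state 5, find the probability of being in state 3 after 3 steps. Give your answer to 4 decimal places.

Propagate the distribution vector 3 steps from state 5.
After 0 steps: (0.0000, 0.0000, 1.0000, 0.0000)
After 1 step: (0.2800, 0.1700, 0.2800, 0.2700)
After 2 steps: (0.2487, 0.2235, 0.2683, 0.2595)
After 3 steps: (0.2556, 0.2234, 0.2641, 0.2569)
P(in state 3 after 3 steps) = 0.2234

0.2234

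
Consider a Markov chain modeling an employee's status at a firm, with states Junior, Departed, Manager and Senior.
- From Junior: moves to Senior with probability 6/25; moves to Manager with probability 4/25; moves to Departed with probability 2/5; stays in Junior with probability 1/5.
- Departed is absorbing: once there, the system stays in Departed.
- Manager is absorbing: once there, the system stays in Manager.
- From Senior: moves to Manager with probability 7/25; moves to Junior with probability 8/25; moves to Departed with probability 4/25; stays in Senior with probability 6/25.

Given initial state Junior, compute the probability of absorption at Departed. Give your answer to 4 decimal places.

Let h(s) be the probability of absorption at Departed starting from transient state s. Then h(Departed) = 1 and h(Manager) = 0. By first-step analysis:
h(Junior) = 0.2·h(Junior) + 0.4·1 + 0.16·0 + 0.24·h(Senior)
h(Senior) = 0.32·h(Junior) + 0.16·1 + 0.28·0 + 0.24·h(Senior)
Solving: h(Junior) = 0.6446, h(Senior) = 0.4819.
Starting from Junior, the probability is 0.6446.

0.6446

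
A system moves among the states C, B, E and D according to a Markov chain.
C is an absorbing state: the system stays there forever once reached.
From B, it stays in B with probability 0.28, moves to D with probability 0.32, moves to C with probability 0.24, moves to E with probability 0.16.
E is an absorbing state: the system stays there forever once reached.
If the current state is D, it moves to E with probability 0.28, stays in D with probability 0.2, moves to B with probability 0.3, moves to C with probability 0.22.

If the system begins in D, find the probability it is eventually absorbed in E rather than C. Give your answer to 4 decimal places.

0.5200

Let h(s) be the probability of absorption at E starting from transient state s. Then h(E) = 1 and h(C) = 0. By first-step analysis:
h(B) = 0.24·0 + 0.28·h(B) + 0.16·1 + 0.32·h(D)
h(D) = 0.22·0 + 0.3·h(B) + 0.28·1 + 0.2·h(D)
Solving: h(B) = 0.4533, h(D) = 0.5200.
Starting from D, the probability is 0.5200.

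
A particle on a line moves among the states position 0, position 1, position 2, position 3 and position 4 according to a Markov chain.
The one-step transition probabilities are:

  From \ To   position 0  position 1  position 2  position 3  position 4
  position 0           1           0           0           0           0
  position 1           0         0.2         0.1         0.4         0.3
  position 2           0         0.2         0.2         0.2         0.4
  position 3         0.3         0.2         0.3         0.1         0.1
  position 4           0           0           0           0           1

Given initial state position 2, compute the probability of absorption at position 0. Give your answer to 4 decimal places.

Let h(s) be the probability of absorption at position 0 starting from transient state s. Then h(position 0) = 1 and h(position 4) = 0. By first-step analysis:
h(position 1) = 0.2·h(position 1) + 0.1·h(position 2) + 0.4·h(position 3) + 0.3·0
h(position 2) = 0.2·h(position 1) + 0.2·h(position 2) + 0.2·h(position 3) + 0.4·0
h(position 3) = 0.3·1 + 0.2·h(position 1) + 0.3·h(position 2) + 0.1·h(position 3) + 0.1·0
Solving: h(position 1) = 0.2440, h(position 2) = 0.1722, h(position 3) = 0.4450.
Starting from position 2, the probability is 0.1722.

0.1722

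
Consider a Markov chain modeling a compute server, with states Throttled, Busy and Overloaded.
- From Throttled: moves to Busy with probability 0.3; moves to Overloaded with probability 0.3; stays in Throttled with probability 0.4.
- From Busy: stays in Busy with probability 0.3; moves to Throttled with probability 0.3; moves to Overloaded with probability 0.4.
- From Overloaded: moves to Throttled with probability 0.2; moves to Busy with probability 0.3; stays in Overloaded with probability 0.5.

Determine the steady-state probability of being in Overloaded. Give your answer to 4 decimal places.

0.4125

Let the stationary distribution be π with π = πP and π_1 + π_2 + π_3 = 1.
π_1 = 0.4·π_1 + 0.3·π_2 + 0.2·π_3
π_2 = 0.3·π_1 + 0.3·π_2 + 0.3·π_3
Solving with the normalization constraint gives π = (0.2875, 0.3000, 0.4125).
So the stationary probability of Overloaded is 0.4125.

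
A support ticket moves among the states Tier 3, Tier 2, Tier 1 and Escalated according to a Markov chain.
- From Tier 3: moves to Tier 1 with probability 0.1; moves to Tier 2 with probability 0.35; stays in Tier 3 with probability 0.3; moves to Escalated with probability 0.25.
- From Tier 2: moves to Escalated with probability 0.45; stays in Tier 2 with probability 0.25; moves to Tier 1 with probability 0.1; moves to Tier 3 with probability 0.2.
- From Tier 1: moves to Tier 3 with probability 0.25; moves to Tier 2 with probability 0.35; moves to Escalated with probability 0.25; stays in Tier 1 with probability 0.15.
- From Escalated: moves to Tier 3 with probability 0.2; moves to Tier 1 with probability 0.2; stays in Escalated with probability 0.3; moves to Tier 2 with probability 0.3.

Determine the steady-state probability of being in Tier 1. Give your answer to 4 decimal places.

0.1397

Let the stationary distribution be π with π = πP and π_1 + π_2 + π_3 + π_4 = 1.
π_1 = 0.3·π_1 + 0.2·π_2 + 0.25·π_3 + 0.2·π_4
π_2 = 0.35·π_1 + 0.25·π_2 + 0.35·π_3 + 0.3·π_4
π_3 = 0.1·π_1 + 0.1·π_2 + 0.15·π_3 + 0.2·π_4
Solving with the normalization constraint gives π = (0.2300, 0.3033, 0.1397, 0.3270).
So the stationary probability of Tier 1 is 0.1397.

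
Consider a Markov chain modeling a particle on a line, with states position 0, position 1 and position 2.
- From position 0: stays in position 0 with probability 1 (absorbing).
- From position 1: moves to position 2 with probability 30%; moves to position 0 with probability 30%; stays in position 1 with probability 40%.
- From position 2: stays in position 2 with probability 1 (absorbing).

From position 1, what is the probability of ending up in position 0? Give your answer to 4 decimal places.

Let h(s) be the probability of absorption at position 0 starting from transient state s. Then h(position 0) = 1 and h(position 2) = 0. By first-step analysis:
h(position 1) = 0.3·1 + 0.4·h(position 1) + 0.3·0
Solving: h(position 1) = 0.5000.
Starting from position 1, the probability is 0.5000.

0.5000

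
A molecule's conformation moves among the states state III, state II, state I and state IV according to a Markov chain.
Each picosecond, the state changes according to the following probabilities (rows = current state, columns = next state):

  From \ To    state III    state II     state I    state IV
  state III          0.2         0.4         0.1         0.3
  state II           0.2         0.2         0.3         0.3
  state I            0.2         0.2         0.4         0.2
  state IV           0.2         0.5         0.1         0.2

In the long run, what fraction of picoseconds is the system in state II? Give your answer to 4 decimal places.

0.3155

Let the stationary distribution be π with π = πP and π_1 + π_2 + π_3 + π_4 = 1.
π_1 = 0.2·π_1 + 0.2·π_2 + 0.2·π_3 + 0.2·π_4
π_2 = 0.4·π_1 + 0.2·π_2 + 0.2·π_3 + 0.5·π_4
π_3 = 0.1·π_1 + 0.3·π_2 + 0.4·π_3 + 0.1·π_4
Solving with the normalization constraint gives π = (0.2000, 0.3155, 0.2330, 0.2515).
So the stationary probability of state II is 0.3155.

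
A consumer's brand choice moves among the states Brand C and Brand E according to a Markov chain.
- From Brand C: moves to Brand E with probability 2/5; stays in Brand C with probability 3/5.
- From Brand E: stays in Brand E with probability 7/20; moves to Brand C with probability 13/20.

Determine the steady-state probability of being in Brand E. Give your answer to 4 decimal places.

Let the stationary distribution be π with π = πP and π_1 + π_2 = 1.
π_1 = 0.6·π_1 + 0.65·π_2
Solving with the normalization constraint gives π = (0.6190, 0.3810).
So the stationary probability of Brand E is 0.3810.

0.3810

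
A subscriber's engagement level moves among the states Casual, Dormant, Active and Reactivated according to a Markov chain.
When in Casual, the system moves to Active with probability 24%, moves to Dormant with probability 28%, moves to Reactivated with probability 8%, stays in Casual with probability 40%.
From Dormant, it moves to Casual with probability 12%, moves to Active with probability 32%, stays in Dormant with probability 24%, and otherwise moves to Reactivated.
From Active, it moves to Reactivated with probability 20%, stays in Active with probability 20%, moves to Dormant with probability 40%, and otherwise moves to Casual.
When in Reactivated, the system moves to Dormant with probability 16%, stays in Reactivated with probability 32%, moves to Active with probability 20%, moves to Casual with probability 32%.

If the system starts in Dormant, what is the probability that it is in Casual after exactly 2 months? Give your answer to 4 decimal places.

Propagate the distribution vector 2 months from Dormant.
After 0 months: (0.0000, 1.0000, 0.0000, 0.0000)
After 1 month: (0.1200, 0.2400, 0.3200, 0.3200)
After 2 months: (0.2432, 0.2704, 0.2336, 0.2528)
P(in Casual after 2 months) = 0.2432

0.2432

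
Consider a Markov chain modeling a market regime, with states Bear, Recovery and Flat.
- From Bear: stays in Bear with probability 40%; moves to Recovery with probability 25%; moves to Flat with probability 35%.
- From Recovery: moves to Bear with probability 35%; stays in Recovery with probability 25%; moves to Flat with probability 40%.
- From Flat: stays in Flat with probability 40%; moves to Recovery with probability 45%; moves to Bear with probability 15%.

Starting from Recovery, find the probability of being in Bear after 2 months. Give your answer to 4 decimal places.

Sum over the intermediate state after 1 month:
P = P(Recovery→Bear)·P(Bear→Bear) + P(Recovery→Recovery)·P(Recovery→Bear) + P(Recovery→Flat)·P(Flat→Bear)
  = 0.35×0.4 + 0.25×0.35 + 0.4×0.15
  = 0.1400 + 0.0875 + 0.0600 = 0.2875

0.2875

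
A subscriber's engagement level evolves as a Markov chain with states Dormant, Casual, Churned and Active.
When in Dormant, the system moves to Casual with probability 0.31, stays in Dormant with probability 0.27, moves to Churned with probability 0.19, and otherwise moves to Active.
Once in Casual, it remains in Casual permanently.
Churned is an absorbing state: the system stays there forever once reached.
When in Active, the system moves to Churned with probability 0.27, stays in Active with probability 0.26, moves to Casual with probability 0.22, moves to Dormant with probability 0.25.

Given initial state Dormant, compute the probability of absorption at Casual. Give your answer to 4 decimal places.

Let h(s) be the probability of absorption at Casual starting from transient state s. Then h(Casual) = 1 and h(Churned) = 0. By first-step analysis:
h(Dormant) = 0.27·h(Dormant) + 0.31·1 + 0.19·0 + 0.23·h(Active)
h(Active) = 0.25·h(Dormant) + 0.22·1 + 0.27·0 + 0.26·h(Active)
Solving: h(Dormant) = 0.5801, h(Active) = 0.4933.
Starting from Dormant, the probability is 0.5801.

0.5801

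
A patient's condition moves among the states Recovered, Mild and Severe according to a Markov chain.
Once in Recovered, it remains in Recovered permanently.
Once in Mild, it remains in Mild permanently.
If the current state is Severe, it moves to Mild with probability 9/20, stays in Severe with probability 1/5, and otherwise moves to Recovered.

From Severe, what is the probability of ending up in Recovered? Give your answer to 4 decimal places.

0.4375

Let h(s) be the probability of absorption at Recovered starting from transient state s. Then h(Recovered) = 1 and h(Mild) = 0. By first-step analysis:
h(Severe) = 0.35·1 + 0.45·0 + 0.2·h(Severe)
Solving: h(Severe) = 0.4375.
Starting from Severe, the probability is 0.4375.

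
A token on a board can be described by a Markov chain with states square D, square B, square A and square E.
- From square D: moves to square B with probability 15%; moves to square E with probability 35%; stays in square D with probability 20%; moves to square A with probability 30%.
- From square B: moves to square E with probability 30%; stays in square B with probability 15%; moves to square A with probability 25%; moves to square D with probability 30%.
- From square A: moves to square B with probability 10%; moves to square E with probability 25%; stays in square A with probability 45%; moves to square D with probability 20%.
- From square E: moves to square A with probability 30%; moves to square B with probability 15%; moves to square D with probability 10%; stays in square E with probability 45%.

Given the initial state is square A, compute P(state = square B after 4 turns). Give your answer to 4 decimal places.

0.1326

Propagate the distribution vector 4 turns from square A.
After 0 turns: (0.0000, 0.0000, 1.0000, 0.0000)
After 1 turn: (0.2000, 0.1000, 0.4500, 0.2500)
After 2 turns: (0.1850, 0.1275, 0.3625, 0.3250)
After 3 turns: (0.1803, 0.1319, 0.3480, 0.3399)
After 4 turns: (0.1792, 0.1326, 0.3456, 0.3426)
P(in square B after 4 turns) = 0.1326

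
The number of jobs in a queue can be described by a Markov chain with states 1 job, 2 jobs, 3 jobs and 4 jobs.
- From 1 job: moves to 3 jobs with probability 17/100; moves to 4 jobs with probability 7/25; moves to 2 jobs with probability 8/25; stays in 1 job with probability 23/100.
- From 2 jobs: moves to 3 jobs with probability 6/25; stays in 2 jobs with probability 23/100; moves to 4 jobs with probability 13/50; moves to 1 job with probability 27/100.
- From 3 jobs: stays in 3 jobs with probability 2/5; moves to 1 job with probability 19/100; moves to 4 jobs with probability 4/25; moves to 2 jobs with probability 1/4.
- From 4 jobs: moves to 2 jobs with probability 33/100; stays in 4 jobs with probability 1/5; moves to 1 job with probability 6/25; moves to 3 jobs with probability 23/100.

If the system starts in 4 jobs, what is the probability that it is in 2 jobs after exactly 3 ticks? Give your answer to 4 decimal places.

0.2794

Propagate the distribution vector 3 ticks from 4 jobs.
After 0 ticks: (0.0000, 0.0000, 0.0000, 1.0000)
After 1 tick: (0.2400, 0.3300, 0.2300, 0.2000)
After 2 ticks: (0.2360, 0.2762, 0.2580, 0.2298)
After 3 ticks: (0.2330, 0.2794, 0.2625, 0.2251)
P(in 2 jobs after 3 ticks) = 0.2794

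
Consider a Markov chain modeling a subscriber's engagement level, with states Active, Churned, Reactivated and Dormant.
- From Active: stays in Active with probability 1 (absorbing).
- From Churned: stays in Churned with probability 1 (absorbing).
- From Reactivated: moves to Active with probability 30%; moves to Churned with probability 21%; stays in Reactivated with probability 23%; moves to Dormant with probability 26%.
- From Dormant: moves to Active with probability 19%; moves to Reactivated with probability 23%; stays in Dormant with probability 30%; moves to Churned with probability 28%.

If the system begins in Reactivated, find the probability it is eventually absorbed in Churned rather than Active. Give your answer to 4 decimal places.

Let h(s) be the probability of absorption at Churned starting from transient state s. Then h(Churned) = 1 and h(Active) = 0. By first-step analysis:
h(Reactivated) = 0.3·0 + 0.21·1 + 0.23·h(Reactivated) + 0.26·h(Dormant)
h(Dormant) = 0.19·0 + 0.28·1 + 0.23·h(Reactivated) + 0.3·h(Dormant)
Solving: h(Reactivated) = 0.4587, h(Dormant) = 0.5507.
Starting from Reactivated, the probability is 0.4587.

0.4587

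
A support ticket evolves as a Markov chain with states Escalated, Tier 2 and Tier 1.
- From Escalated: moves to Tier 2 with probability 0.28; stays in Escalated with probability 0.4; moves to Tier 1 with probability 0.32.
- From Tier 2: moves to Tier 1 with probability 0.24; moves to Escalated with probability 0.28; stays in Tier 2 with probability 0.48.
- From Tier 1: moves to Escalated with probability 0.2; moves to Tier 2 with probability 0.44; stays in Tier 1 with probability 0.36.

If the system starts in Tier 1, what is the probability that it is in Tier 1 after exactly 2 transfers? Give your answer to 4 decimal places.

Sum over the intermediate state after 1 transfer:
P = P(Tier 1→Escalated)·P(Escalated→Tier 1) + P(Tier 1→Tier 2)·P(Tier 2→Tier 1) + P(Tier 1→Tier 1)·P(Tier 1→Tier 1)
  = 0.2×0.32 + 0.44×0.24 + 0.36×0.36
  = 0.0640 + 0.1056 + 0.1296 = 0.2992

0.2992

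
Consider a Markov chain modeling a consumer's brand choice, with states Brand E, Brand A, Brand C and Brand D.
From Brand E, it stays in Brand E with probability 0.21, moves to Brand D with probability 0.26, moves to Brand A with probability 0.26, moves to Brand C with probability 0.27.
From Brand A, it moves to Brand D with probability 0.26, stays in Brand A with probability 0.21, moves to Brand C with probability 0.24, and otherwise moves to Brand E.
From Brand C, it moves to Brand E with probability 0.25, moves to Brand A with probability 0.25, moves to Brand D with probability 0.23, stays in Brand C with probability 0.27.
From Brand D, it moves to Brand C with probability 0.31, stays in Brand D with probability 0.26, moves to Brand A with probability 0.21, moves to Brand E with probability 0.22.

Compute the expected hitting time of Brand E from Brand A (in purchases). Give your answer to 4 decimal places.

Let t(s) be the expected number of purchases to first reach Brand E from state s, with t(Brand E) = 0. Conditioning on the first purchase:
t(Brand A) = 1 + 0.21·t(Brand A) + 0.24·t(Brand C) + 0.26·t(Brand D)
t(Brand C) = 1 + 0.25·t(Brand A) + 0.27·t(Brand C) + 0.23·t(Brand D)
t(Brand D) = 1 + 0.21·t(Brand A) + 0.31·t(Brand C) + 0.26·t(Brand D)
Solving: t(Brand A) = 3.8207, t(Brand C) = 3.9696, t(Brand D) = 4.0986.
Expected purchases from Brand A to Brand E: 3.8207.

3.8207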